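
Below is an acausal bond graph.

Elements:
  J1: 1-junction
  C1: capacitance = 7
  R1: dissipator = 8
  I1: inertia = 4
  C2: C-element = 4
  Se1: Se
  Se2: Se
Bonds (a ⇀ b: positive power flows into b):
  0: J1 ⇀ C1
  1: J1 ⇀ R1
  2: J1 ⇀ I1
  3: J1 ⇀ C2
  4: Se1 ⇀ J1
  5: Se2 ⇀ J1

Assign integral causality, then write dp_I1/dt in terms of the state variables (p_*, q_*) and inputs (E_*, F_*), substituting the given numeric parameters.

dp_I1/dt = E_Se1 + E_Se2 - 2*p_I1 - q_C1/7 - q_C2/4

#4 →J1  (Se1: effort source, stroke at far end)
#5 →J1  (Se2: effort source, stroke at far end)
#0 →J1  (C1 integral (e out))
#2 →I1  (prefer integral on I1)
#1 →J1  (common-f at J1 fixed by 2)
#3 →J1  (J1 flow already set via bond 2)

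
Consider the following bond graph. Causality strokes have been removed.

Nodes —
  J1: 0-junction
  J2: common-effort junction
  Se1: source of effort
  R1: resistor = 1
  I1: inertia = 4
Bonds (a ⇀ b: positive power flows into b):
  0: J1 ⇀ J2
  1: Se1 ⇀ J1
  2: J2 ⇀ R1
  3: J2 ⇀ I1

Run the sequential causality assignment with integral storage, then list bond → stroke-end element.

#1 |J1  (Se1: effort source, stroke at far end)
#0 |J2  (common-e at J1 fixed by 1)
#2 |R1  (common-e at J2 fixed by 0)
#3 |I1  (J2: bond 0 brought effort, rest push out)

β0 →J2
β1 →J1
β2 →R1
β3 →I1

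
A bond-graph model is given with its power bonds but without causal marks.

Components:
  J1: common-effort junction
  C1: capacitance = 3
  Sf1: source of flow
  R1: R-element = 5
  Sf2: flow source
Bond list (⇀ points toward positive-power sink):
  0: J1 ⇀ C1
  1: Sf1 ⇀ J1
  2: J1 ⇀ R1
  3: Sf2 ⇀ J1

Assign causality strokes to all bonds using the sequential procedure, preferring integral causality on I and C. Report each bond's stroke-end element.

#0 →J1
#1 →Sf1
#2 →R1
#3 →Sf2

β1 |Sf1  (source Sf1 imposes f)
β3 |Sf2  (Sf2 fixes flow; stroke at Sf2)
β0 |J1  (C1 integral (e out))
β2 |R1  (0-jn J1 has e-setter on 0)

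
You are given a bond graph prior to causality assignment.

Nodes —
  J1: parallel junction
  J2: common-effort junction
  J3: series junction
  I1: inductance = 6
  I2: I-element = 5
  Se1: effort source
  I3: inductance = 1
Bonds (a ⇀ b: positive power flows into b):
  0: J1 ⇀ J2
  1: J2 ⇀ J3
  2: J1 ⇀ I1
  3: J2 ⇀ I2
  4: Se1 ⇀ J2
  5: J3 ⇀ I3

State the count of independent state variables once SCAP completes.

3  (I1, I2, I3 all integral)

#4 →J2  (source Se1 imposes e)
#0 →J1  (common-e at J2 fixed by 4)
#1 →J3  (J2: bond 4 brought effort, rest push out)
#3 →I2  (common-e at J2 fixed by 4)
#5 →I3  (J3: last free bond brings flow in)
#2 →I1  (common-e at J1 fixed by 0)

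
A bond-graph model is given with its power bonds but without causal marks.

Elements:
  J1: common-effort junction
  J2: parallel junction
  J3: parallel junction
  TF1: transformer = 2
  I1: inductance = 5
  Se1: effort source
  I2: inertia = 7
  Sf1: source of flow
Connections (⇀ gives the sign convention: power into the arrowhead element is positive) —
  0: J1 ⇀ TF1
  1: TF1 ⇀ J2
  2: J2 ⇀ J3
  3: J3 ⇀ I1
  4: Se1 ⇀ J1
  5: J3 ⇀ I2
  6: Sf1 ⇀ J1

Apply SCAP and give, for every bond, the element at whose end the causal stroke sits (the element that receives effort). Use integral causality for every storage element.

b0 |TF1
b1 |J2
b2 |J3
b3 |I1
b4 |J1
b5 |I2
b6 |Sf1

β4 |J1  (source Se1 imposes e)
β6 |Sf1  (Sf1 (Sf) sets flow on bond)
β0 |TF1  (J1: bond 4 brought effort, rest push out)
β1 |J2  (TF TF1: opposite of bond 0)
β2 |J3  (J2 effort already set via bond 1)
β3 |I1  (common-e at J3 fixed by 2)
β5 |I2  (common-e at J3 fixed by 2)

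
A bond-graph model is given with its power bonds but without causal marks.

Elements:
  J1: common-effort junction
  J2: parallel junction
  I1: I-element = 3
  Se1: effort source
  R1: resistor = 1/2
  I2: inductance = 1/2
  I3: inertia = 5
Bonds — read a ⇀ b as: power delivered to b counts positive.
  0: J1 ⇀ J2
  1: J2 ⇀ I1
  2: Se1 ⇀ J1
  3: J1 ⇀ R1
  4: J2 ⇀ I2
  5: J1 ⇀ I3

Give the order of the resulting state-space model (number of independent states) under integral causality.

β2 stroke→J1  (Se1 fixes effort; stroke away)
β0 stroke→J2  (J1 effort already set via bond 2)
β3 stroke→R1  (J1: bond 2 brought effort, rest push out)
β5 stroke→I3  (J1: bond 2 brought effort, rest push out)
β1 stroke→I1  (J2: bond 0 brought effort, rest push out)
β4 stroke→I2  (J2 effort already set via bond 0)

3  (I1, I2, I3 all integral)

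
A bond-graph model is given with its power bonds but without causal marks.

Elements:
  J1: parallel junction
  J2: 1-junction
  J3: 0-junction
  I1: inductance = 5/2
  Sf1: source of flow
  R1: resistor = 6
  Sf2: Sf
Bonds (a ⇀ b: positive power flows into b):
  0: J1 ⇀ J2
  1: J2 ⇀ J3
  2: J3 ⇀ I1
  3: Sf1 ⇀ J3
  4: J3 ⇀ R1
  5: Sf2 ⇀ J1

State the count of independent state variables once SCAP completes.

1  (I1 all integral)

bond 3 stroke→Sf1  (source Sf1 imposes f)
bond 5 stroke→Sf2  (Sf2: flow source, stroke at near end)
bond 0 stroke→J1  (only one effort-in slot at J1)
bond 1 stroke→J2  (J2 flow already set via bond 0)
bond 2 stroke→I1  (I1 outputs flow p/I1)
bond 4 stroke→J3  (J3: last free bond brings effort in)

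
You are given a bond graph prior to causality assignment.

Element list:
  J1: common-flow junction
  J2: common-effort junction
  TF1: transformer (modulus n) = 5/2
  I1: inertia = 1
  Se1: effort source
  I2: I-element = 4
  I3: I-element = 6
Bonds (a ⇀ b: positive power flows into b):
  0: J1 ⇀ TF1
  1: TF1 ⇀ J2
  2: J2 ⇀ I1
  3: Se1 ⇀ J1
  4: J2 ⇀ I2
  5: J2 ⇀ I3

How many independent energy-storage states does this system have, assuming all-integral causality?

β3 →J1  (Se1: effort source, stroke at far end)
β0 →TF1  (closing 1-jn rule on J1)
β1 →J2  (TF TF1: opposite of bond 0)
β2 →I1  (0-jn J2 has e-setter on 1)
β4 →I2  (common-e at J2 fixed by 1)
β5 →I3  (J2: bond 1 brought effort, rest push out)

3  (I1, I2, I3 all integral)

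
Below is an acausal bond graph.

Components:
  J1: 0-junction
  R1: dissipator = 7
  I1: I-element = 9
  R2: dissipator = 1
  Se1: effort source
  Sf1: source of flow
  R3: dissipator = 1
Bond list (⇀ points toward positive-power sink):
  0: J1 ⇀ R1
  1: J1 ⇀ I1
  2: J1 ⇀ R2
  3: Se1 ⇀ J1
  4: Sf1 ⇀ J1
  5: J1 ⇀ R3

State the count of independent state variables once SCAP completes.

β3 stroke at J1  (source Se1 imposes e)
β4 stroke at Sf1  (Sf1 (Sf) sets flow on bond)
β0 stroke at R1  (J1 effort already set via bond 3)
β1 stroke at I1  (common-e at J1 fixed by 3)
β2 stroke at R2  (common-e at J1 fixed by 3)
β5 stroke at R3  (0-jn J1 has e-setter on 3)

1  (I1 all integral)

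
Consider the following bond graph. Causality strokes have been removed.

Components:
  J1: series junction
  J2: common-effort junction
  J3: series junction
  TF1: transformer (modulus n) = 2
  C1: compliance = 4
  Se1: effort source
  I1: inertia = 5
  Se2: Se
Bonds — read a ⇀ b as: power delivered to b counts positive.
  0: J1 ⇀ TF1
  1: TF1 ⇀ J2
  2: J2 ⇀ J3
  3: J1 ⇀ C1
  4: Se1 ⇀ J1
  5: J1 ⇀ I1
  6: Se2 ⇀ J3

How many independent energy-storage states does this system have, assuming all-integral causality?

b4 stroke→J1  (source Se1 imposes e)
b6 stroke→J3  (Se2: effort source, stroke at far end)
b2 stroke→J2  (only one flow-in slot at J3)
b1 stroke→TF1  (J2: bond 2 brought effort, rest push out)
b0 stroke→J1  (TF1 one-in-one-out from 1)
b3 stroke→J1  (C1 outputs effort q/C1)
b5 stroke→I1  (closing 1-jn rule on J1)

2  (C1, I1 all integral)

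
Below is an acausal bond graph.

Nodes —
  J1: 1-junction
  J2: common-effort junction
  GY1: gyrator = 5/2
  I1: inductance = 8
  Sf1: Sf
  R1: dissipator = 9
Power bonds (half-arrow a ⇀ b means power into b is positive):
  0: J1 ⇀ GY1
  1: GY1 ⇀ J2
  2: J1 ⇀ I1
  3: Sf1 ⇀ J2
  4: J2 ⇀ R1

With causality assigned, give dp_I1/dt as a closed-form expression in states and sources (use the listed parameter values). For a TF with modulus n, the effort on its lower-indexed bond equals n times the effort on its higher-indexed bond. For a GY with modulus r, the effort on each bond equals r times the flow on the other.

dp_I1/dt = 5*F_Sf1/2 - 25*p_I1/288

bond 3 |Sf1  (Sf1 fixes flow; stroke at Sf1)
bond 2 |I1  (prefer integral on I1)
bond 0 |J1  (J1 flow already set via bond 2)
bond 1 |J2  (GY1: gyrator matches bond 0)
bond 4 |R1  (J2: bond 1 brought effort, rest push out)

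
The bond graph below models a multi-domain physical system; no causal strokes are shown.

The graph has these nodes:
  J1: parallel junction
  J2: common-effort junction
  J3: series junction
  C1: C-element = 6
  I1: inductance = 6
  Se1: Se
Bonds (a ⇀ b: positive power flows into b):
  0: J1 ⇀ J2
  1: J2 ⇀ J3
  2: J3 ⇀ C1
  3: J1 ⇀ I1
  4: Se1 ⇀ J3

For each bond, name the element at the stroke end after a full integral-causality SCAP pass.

β0 →J1
β1 →J2
β2 →J3
β3 →I1
β4 →J3

bond 4 stroke at J3  (source Se1 imposes e)
bond 2 stroke at J3  (C1 integral (e out))
bond 1 stroke at J2  (J3: last free bond brings flow in)
bond 0 stroke at J1  (J2: bond 1 brought effort, rest push out)
bond 3 stroke at I1  (J1 effort already set via bond 0)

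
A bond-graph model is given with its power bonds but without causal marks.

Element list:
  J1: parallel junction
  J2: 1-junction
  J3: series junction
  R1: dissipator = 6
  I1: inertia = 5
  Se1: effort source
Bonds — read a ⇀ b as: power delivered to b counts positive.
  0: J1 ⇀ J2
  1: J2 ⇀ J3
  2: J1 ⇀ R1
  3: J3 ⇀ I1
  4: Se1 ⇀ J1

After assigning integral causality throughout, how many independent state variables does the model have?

1  (I1 all integral)

bond 4 →J1  (Se1: effort source, stroke at far end)
bond 0 →J2  (J1 effort already set via bond 4)
bond 2 →R1  (J1: bond 4 brought effort, rest push out)
bond 1 →J3  (J2 needs exactly one f-in)
bond 3 →I1  (J3 needs exactly one f-in)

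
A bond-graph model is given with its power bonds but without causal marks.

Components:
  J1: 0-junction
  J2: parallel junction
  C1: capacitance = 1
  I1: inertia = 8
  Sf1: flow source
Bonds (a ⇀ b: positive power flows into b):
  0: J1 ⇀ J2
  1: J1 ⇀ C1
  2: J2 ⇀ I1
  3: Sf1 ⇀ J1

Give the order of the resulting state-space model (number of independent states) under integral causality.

b3 →Sf1  (Sf1: flow source, stroke at near end)
b1 →J1  (C1 outputs effort q/C1)
b0 →J2  (J1 effort already set via bond 1)
b2 →I1  (common-e at J2 fixed by 0)

2  (C1, I1 all integral)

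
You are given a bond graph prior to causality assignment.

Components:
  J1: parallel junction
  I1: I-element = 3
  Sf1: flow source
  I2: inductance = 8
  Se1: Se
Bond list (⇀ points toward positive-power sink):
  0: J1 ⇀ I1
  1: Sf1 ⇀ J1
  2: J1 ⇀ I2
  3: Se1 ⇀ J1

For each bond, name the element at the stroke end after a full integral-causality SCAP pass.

β1 stroke at Sf1  (Sf1 (Sf) sets flow on bond)
β3 stroke at J1  (Se1 (Se) sets effort on bond)
β0 stroke at I1  (common-e at J1 fixed by 3)
β2 stroke at I2  (0-jn J1 has e-setter on 3)

#0 →I1
#1 →Sf1
#2 →I2
#3 →J1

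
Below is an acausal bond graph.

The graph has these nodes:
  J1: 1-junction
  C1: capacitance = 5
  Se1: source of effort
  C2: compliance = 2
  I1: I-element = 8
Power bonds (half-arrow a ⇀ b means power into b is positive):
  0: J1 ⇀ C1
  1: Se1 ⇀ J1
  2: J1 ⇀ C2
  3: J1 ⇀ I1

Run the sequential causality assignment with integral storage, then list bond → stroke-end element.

bond 0 →J1
bond 1 →J1
bond 2 →J1
bond 3 →I1

bond 1 |J1  (source Se1 imposes e)
bond 0 |J1  (C1: C, integral causality)
bond 2 |J1  (prefer integral on C2)
bond 3 |I1  (closing 1-jn rule on J1)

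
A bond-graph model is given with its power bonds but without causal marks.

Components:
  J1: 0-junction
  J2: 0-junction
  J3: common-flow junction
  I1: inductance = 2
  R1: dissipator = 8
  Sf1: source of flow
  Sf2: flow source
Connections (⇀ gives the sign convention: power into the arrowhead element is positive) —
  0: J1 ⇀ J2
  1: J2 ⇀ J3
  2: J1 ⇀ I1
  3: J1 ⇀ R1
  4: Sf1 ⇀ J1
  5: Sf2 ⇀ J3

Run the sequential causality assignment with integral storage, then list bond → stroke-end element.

#0 stroke→J2
#1 stroke→J3
#2 stroke→I1
#3 stroke→J1
#4 stroke→Sf1
#5 stroke→Sf2

bond 4 |Sf1  (Sf1 (Sf) sets flow on bond)
bond 5 |Sf2  (source Sf2 imposes f)
bond 1 |J3  (1-jn J3 has f-setter on 5)
bond 0 |J2  (only one effort-in slot at J2)
bond 2 |I1  (I1 integral (f out))
bond 3 |J1  (J1 needs exactly one e-in)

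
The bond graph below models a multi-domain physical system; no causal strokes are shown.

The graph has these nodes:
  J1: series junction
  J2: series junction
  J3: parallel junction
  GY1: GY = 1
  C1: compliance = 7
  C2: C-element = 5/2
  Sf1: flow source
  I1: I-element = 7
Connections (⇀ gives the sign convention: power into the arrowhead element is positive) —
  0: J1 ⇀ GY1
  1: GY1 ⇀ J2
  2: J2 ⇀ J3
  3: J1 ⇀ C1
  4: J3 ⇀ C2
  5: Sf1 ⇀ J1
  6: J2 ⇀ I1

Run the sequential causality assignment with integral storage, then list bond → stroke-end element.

#5 stroke→Sf1  (source Sf1 imposes f)
#0 stroke→J1  (J1: bond 5 brought flow, rest push out)
#3 stroke→J1  (J1: bond 5 brought flow, rest push out)
#1 stroke→J2  (GY GY1: same side as bond 0)
#4 stroke→J3  (C2: C, integral causality)
#2 stroke→J2  (J3 effort already set via bond 4)
#6 stroke→I1  (J2 needs exactly one f-in)

bond 0 →J1
bond 1 →J2
bond 2 →J2
bond 3 →J1
bond 4 →J3
bond 5 →Sf1
bond 6 →I1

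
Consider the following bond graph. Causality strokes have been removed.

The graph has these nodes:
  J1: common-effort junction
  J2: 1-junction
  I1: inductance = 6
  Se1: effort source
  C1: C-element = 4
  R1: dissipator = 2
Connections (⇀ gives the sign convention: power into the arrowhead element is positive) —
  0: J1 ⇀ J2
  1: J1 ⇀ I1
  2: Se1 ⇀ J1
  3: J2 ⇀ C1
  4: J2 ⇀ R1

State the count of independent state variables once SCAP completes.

b2 |J1  (Se1 (Se) sets effort on bond)
b0 |J2  (J1 effort already set via bond 2)
b1 |I1  (0-jn J1 has e-setter on 2)
b3 |J2  (C1: C, integral causality)
b4 |R1  (J2 needs exactly one f-in)

2  (C1, I1 all integral)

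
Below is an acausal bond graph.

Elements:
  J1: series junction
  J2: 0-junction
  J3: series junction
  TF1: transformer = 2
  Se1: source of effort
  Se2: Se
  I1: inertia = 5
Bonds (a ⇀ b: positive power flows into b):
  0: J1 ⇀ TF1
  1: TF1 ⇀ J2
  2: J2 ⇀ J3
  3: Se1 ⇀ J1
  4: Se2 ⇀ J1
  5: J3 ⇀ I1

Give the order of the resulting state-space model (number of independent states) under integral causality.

β3 →J1  (source Se1 imposes e)
β4 →J1  (Se2: effort source, stroke at far end)
β0 →TF1  (J1 needs exactly one f-in)
β1 →J2  (TF1: transformer flips bond 0)
β2 →J3  (J2: bond 1 brought effort, rest push out)
β5 →I1  (J3 needs exactly one f-in)

1  (I1 all integral)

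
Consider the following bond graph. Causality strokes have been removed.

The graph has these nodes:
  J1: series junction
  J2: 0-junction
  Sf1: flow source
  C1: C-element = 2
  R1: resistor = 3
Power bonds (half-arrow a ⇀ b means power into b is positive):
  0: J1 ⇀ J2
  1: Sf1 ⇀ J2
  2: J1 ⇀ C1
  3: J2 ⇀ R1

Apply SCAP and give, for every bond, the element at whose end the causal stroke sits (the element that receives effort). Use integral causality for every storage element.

β1 stroke at Sf1  (Sf1 fixes flow; stroke at Sf1)
β2 stroke at J1  (C1: C, integral causality)
β0 stroke at J2  (closing 1-jn rule on J1)
β3 stroke at R1  (J2 effort already set via bond 0)

β0 stroke at J2
β1 stroke at Sf1
β2 stroke at J1
β3 stroke at R1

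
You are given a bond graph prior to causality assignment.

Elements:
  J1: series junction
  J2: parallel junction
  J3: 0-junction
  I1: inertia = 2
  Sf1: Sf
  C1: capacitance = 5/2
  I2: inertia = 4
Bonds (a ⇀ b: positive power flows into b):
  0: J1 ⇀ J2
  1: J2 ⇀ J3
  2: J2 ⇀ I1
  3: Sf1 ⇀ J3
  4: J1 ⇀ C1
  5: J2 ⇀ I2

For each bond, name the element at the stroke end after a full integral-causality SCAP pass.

#3 |Sf1  (source Sf1 imposes f)
#1 |J3  (J3: last free bond brings effort in)
#2 |I1  (I1 outputs flow p/I1)
#4 |J1  (C1 outputs effort q/C1)
#0 |J2  (closing 1-jn rule on J1)
#5 |I2  (J2: bond 0 brought effort, rest push out)

β0 stroke at J2
β1 stroke at J3
β2 stroke at I1
β3 stroke at Sf1
β4 stroke at J1
β5 stroke at I2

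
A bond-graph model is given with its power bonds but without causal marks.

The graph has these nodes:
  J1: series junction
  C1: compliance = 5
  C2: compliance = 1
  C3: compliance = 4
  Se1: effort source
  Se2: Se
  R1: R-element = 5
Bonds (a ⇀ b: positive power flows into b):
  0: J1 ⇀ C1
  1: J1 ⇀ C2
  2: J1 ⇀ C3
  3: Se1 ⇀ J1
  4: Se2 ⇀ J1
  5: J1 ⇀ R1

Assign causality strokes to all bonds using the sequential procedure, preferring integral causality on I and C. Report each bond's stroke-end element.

β0 →J1
β1 →J1
β2 →J1
β3 →J1
β4 →J1
β5 →R1

β3 stroke→J1  (Se1 fixes effort; stroke away)
β4 stroke→J1  (Se2 fixes effort; stroke away)
β0 stroke→J1  (C1 integral (e out))
β1 stroke→J1  (C2: C, integral causality)
β2 stroke→J1  (prefer integral on C3)
β5 stroke→R1  (J1 needs exactly one f-in)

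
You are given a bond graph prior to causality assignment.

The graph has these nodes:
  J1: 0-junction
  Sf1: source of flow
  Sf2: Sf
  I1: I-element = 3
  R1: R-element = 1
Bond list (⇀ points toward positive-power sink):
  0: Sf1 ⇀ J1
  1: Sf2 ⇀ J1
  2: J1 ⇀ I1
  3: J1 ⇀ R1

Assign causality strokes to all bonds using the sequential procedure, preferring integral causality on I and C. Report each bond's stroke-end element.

b0 →Sf1
b1 →Sf2
b2 →I1
b3 →J1

bond 0 →Sf1  (Sf1 fixes flow; stroke at Sf1)
bond 1 →Sf2  (Sf2 (Sf) sets flow on bond)
bond 2 →I1  (I1 integral (f out))
bond 3 →J1  (J1: last free bond brings effort in)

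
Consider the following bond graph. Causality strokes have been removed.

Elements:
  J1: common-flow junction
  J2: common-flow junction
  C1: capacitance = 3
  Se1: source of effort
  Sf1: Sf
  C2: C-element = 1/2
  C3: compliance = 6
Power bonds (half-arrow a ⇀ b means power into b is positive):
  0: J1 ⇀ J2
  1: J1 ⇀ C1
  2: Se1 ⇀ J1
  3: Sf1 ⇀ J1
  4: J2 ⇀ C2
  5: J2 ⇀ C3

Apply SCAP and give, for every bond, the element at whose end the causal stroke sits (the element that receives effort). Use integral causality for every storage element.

β2 stroke at J1  (Se1: effort source, stroke at far end)
β3 stroke at Sf1  (Sf1: flow source, stroke at near end)
β0 stroke at J1  (J1: bond 3 brought flow, rest push out)
β1 stroke at J1  (common-f at J1 fixed by 3)
β4 stroke at J2  (common-f at J2 fixed by 0)
β5 stroke at J2  (common-f at J2 fixed by 0)

bond 0 stroke at J1
bond 1 stroke at J1
bond 2 stroke at J1
bond 3 stroke at Sf1
bond 4 stroke at J2
bond 5 stroke at J2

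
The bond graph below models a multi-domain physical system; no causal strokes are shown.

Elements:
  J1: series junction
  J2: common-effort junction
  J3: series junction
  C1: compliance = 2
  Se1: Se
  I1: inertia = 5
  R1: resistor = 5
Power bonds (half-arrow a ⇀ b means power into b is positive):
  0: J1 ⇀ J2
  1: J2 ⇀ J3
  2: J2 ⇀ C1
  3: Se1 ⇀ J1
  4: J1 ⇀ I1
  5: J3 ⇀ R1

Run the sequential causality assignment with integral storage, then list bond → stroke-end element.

bond 3 stroke at J1  (source Se1 imposes e)
bond 2 stroke at J2  (C1 integral (e out))
bond 0 stroke at J1  (J2 effort already set via bond 2)
bond 1 stroke at J3  (0-jn J2 has e-setter on 2)
bond 5 stroke at R1  (J3: last free bond brings flow in)
bond 4 stroke at I1  (only one flow-in slot at J1)

bond 0 stroke at J1
bond 1 stroke at J3
bond 2 stroke at J2
bond 3 stroke at J1
bond 4 stroke at I1
bond 5 stroke at R1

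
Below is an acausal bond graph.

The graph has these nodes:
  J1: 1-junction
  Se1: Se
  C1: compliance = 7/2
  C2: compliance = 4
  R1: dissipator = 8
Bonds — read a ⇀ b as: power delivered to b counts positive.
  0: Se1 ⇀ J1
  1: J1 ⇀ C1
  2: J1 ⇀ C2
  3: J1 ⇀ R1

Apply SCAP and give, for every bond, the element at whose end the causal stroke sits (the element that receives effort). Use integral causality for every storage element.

#0 stroke→J1  (Se1 (Se) sets effort on bond)
#1 stroke→J1  (C1 outputs effort q/C1)
#2 stroke→J1  (C2 integral (e out))
#3 stroke→R1  (J1 needs exactly one f-in)

#0 |J1
#1 |J1
#2 |J1
#3 |R1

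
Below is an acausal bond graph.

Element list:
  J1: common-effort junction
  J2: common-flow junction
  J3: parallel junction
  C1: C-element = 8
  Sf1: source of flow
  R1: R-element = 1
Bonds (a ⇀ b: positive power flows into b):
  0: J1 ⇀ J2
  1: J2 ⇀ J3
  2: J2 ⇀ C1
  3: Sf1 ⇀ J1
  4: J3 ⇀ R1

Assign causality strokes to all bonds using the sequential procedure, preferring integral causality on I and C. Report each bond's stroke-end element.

b0 |J1
b1 |J2
b2 |J2
b3 |Sf1
b4 |J3

β3 →Sf1  (Sf1 fixes flow; stroke at Sf1)
β0 →J1  (J1 needs exactly one e-in)
β1 →J2  (1-jn J2 has f-setter on 0)
β2 →J2  (J2: bond 0 brought flow, rest push out)
β4 →J3  (J3 needs exactly one e-in)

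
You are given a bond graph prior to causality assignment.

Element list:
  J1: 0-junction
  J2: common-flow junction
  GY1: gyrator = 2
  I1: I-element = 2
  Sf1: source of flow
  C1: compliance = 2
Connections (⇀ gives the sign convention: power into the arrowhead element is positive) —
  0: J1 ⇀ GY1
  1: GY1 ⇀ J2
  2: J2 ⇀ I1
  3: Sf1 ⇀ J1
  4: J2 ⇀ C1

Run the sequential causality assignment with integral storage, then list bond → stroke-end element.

b3 →Sf1  (source Sf1 imposes f)
b0 →J1  (only one effort-in slot at J1)
b1 →J2  (GY GY1: same side as bond 0)
b2 →I1  (I1 outputs flow p/I1)
b4 →J2  (1-jn J2 has f-setter on 2)

#0 stroke→J1
#1 stroke→J2
#2 stroke→I1
#3 stroke→Sf1
#4 stroke→J2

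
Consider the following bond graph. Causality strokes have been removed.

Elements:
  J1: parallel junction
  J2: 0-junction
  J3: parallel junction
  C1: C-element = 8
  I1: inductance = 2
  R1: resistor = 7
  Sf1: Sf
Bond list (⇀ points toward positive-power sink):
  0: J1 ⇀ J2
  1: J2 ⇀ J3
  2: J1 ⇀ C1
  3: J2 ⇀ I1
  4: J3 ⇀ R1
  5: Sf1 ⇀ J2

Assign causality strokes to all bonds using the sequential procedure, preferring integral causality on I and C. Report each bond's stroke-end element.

b0 stroke at J2
b1 stroke at J3
b2 stroke at J1
b3 stroke at I1
b4 stroke at R1
b5 stroke at Sf1

b5 stroke at Sf1  (Sf1 fixes flow; stroke at Sf1)
b2 stroke at J1  (C1 integral (e out))
b0 stroke at J2  (J1 effort already set via bond 2)
b1 stroke at J3  (common-e at J2 fixed by 0)
b3 stroke at I1  (0-jn J2 has e-setter on 0)
b4 stroke at R1  (0-jn J3 has e-setter on 1)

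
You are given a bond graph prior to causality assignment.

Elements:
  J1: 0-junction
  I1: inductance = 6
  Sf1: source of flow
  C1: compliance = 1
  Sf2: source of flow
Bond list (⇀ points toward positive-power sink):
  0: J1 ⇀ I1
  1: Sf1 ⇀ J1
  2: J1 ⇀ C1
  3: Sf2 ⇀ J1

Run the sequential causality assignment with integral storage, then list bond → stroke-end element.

β0 stroke→I1
β1 stroke→Sf1
β2 stroke→J1
β3 stroke→Sf2

β1 →Sf1  (Sf1 fixes flow; stroke at Sf1)
β3 →Sf2  (Sf2 (Sf) sets flow on bond)
β0 →I1  (I1 outputs flow p/I1)
β2 →J1  (only one effort-in slot at J1)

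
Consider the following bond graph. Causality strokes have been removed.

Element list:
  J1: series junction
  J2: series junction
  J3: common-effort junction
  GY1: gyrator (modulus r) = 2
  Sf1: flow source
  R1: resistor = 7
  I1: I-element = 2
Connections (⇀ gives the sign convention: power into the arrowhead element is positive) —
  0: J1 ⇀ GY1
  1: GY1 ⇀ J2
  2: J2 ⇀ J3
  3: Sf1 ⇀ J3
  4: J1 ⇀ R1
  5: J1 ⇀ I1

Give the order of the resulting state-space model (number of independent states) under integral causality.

#3 stroke→Sf1  (Sf1 (Sf) sets flow on bond)
#2 stroke→J3  (J3: last free bond brings effort in)
#1 stroke→J2  (J2 flow already set via bond 2)
#0 stroke→J1  (through GY1, causality inverts; strokes same side of GY1)
#5 stroke→I1  (I1 outputs flow p/I1)
#4 stroke→J1  (J1: bond 5 brought flow, rest push out)

1  (I1 all integral)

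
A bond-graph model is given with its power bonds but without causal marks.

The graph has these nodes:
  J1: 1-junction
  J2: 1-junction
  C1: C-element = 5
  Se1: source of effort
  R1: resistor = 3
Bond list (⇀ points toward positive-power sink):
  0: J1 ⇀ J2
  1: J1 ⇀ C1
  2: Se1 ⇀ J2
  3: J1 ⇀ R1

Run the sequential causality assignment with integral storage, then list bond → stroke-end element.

b0 stroke→J1
b1 stroke→J1
b2 stroke→J2
b3 stroke→R1

bond 2 →J2  (source Se1 imposes e)
bond 0 →J1  (J2 needs exactly one f-in)
bond 1 →J1  (C1 outputs effort q/C1)
bond 3 →R1  (only one flow-in slot at J1)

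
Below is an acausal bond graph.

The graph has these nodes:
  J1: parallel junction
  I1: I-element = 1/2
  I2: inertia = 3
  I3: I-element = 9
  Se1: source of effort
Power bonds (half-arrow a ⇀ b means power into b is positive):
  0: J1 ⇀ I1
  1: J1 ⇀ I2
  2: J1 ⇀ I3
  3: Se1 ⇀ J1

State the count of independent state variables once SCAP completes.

3  (I1, I2, I3 all integral)

#3 |J1  (Se1 (Se) sets effort on bond)
#0 |I1  (common-e at J1 fixed by 3)
#1 |I2  (0-jn J1 has e-setter on 3)
#2 |I3  (0-jn J1 has e-setter on 3)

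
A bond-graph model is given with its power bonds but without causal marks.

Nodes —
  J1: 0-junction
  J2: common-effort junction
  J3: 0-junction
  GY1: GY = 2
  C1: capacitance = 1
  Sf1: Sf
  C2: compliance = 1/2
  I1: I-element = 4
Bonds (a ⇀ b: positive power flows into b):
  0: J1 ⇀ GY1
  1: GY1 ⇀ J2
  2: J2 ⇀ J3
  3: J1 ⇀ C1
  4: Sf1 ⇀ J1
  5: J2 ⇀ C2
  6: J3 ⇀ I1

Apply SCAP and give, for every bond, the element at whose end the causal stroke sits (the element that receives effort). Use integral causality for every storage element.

β4 stroke at Sf1  (source Sf1 imposes f)
β3 stroke at J1  (C1 integral (e out))
β0 stroke at GY1  (J1: bond 3 brought effort, rest push out)
β1 stroke at GY1  (through GY1, causality inverts; strokes same side of GY1)
β5 stroke at J2  (prefer integral on C2)
β2 stroke at J3  (common-e at J2 fixed by 5)
β6 stroke at I1  (common-e at J3 fixed by 2)

#0 →GY1
#1 →GY1
#2 →J3
#3 →J1
#4 →Sf1
#5 →J2
#6 →I1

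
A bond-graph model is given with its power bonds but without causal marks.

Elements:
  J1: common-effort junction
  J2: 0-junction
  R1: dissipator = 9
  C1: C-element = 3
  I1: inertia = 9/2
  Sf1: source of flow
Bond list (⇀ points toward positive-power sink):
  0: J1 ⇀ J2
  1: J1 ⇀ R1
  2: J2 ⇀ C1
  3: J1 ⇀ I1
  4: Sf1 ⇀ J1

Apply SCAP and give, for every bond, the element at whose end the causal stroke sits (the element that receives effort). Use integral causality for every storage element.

β0 →J1
β1 →R1
β2 →J2
β3 →I1
β4 →Sf1

bond 4 stroke→Sf1  (Sf1: flow source, stroke at near end)
bond 2 stroke→J2  (C1 outputs effort q/C1)
bond 0 stroke→J1  (0-jn J2 has e-setter on 2)
bond 1 stroke→R1  (common-e at J1 fixed by 0)
bond 3 stroke→I1  (0-jn J1 has e-setter on 0)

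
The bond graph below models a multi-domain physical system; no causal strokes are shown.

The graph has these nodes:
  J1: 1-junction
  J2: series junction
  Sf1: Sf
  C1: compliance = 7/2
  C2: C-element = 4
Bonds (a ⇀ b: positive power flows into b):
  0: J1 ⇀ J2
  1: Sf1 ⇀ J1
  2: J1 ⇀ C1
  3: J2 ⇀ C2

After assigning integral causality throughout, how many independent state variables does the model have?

#1 →Sf1  (Sf1 (Sf) sets flow on bond)
#0 →J1  (common-f at J1 fixed by 1)
#2 →J1  (J1: bond 1 brought flow, rest push out)
#3 →J2  (J2: bond 0 brought flow, rest push out)

2  (C1, C2 all integral)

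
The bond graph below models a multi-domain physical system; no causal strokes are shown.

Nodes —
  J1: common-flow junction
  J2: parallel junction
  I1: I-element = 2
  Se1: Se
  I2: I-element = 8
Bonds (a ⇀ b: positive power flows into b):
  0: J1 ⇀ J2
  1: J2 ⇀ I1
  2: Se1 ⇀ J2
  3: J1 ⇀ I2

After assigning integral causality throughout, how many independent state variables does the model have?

2  (I1, I2 all integral)

β2 →J2  (source Se1 imposes e)
β0 →J1  (J2: bond 2 brought effort, rest push out)
β1 →I1  (J2: bond 2 brought effort, rest push out)
β3 →I2  (only one flow-in slot at J1)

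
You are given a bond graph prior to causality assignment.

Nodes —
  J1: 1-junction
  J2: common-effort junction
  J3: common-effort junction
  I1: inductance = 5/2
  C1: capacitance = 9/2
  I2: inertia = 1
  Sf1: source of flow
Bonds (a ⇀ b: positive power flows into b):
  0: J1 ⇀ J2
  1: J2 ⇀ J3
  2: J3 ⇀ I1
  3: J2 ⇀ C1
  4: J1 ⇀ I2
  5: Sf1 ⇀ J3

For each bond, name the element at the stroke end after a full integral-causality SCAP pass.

#5 →Sf1  (Sf1 (Sf) sets flow on bond)
#2 →I1  (prefer integral on I1)
#1 →J3  (closing 0-jn rule on J3)
#3 →J2  (C1 integral (e out))
#0 →J1  (0-jn J2 has e-setter on 3)
#4 →I2  (J1 needs exactly one f-in)

β0 stroke→J1
β1 stroke→J3
β2 stroke→I1
β3 stroke→J2
β4 stroke→I2
β5 stroke→Sf1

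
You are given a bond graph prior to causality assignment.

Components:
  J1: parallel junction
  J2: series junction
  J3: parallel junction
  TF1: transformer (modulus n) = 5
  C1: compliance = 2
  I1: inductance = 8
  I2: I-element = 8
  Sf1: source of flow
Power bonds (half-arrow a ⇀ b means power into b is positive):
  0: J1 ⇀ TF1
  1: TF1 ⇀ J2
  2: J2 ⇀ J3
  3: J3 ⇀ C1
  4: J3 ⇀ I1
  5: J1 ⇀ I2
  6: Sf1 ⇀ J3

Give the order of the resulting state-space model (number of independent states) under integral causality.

3  (C1, I1, I2 all integral)

β6 stroke at Sf1  (Sf1 fixes flow; stroke at Sf1)
β3 stroke at J3  (C1: C, integral causality)
β2 stroke at J2  (common-e at J3 fixed by 3)
β4 stroke at I1  (J3 effort already set via bond 3)
β1 stroke at TF1  (only one flow-in slot at J2)
β0 stroke at J1  (TF1: transformer flips bond 1)
β5 stroke at I2  (0-jn J1 has e-setter on 0)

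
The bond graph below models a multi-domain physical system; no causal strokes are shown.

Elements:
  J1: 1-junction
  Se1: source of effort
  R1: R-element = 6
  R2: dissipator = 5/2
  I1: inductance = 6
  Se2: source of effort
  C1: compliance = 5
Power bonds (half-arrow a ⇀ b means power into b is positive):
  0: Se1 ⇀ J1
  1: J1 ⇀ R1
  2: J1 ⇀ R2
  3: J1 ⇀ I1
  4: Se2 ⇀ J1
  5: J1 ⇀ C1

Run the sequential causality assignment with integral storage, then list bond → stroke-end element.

bond 0 stroke at J1  (source Se1 imposes e)
bond 4 stroke at J1  (Se2 (Se) sets effort on bond)
bond 3 stroke at I1  (I1 outputs flow p/I1)
bond 1 stroke at J1  (common-f at J1 fixed by 3)
bond 2 stroke at J1  (J1 flow already set via bond 3)
bond 5 stroke at J1  (common-f at J1 fixed by 3)

β0 |J1
β1 |J1
β2 |J1
β3 |I1
β4 |J1
β5 |J1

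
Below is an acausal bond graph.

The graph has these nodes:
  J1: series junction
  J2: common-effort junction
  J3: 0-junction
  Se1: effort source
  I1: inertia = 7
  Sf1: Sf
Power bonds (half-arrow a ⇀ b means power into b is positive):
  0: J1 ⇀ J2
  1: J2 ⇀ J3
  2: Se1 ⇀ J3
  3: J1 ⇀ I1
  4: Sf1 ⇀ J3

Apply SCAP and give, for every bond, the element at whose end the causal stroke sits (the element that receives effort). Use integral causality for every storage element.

b0 |J1
b1 |J2
b2 |J3
b3 |I1
b4 |Sf1

bond 2 →J3  (Se1: effort source, stroke at far end)
bond 4 →Sf1  (Sf1 (Sf) sets flow on bond)
bond 1 →J2  (common-e at J3 fixed by 2)
bond 0 →J1  (J2: bond 1 brought effort, rest push out)
bond 3 →I1  (J1 needs exactly one f-in)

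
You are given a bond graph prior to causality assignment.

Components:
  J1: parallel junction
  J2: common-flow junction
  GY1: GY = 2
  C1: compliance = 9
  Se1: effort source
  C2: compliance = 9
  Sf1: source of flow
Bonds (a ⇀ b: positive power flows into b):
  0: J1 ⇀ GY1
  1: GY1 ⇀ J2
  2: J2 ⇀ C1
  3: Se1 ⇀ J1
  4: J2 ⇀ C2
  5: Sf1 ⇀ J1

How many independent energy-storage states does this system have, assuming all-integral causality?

2  (C1, C2 all integral)

bond 3 stroke→J1  (Se1 fixes effort; stroke away)
bond 5 stroke→Sf1  (Sf1 fixes flow; stroke at Sf1)
bond 0 stroke→GY1  (J1 effort already set via bond 3)
bond 1 stroke→GY1  (GY1 both-in/both-out from 0)
bond 2 stroke→J2  (J2 flow already set via bond 1)
bond 4 stroke→J2  (J2 flow already set via bond 1)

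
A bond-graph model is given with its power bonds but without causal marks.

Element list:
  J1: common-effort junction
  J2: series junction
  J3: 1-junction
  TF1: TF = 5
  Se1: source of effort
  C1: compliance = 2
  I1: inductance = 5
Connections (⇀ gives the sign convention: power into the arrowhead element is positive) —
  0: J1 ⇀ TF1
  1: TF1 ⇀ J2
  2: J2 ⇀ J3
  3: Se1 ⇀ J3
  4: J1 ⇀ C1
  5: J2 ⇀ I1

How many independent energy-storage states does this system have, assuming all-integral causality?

β3 stroke→J3  (source Se1 imposes e)
β2 stroke→J2  (only one flow-in slot at J3)
β4 stroke→J1  (C1: C, integral causality)
β0 stroke→TF1  (0-jn J1 has e-setter on 4)
β1 stroke→J2  (TF TF1: opposite of bond 0)
β5 stroke→I1  (J2 needs exactly one f-in)

2  (C1, I1 all integral)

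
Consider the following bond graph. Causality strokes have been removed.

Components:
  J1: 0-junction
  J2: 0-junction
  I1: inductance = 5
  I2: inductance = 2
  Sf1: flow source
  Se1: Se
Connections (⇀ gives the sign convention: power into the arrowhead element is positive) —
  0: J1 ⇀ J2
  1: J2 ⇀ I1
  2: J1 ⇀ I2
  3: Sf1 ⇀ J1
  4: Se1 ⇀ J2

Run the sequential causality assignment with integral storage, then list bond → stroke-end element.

β3 stroke→Sf1  (source Sf1 imposes f)
β4 stroke→J2  (Se1 fixes effort; stroke away)
β0 stroke→J1  (J2: bond 4 brought effort, rest push out)
β1 stroke→I1  (J2: bond 4 brought effort, rest push out)
β2 stroke→I2  (J1: bond 0 brought effort, rest push out)

bond 0 stroke at J1
bond 1 stroke at I1
bond 2 stroke at I2
bond 3 stroke at Sf1
bond 4 stroke at J2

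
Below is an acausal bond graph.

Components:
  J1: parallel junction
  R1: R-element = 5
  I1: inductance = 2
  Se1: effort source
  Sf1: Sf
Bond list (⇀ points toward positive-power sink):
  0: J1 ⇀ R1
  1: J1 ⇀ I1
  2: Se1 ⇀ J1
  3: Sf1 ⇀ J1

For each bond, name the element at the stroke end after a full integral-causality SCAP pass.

#2 →J1  (Se1: effort source, stroke at far end)
#3 →Sf1  (Sf1 (Sf) sets flow on bond)
#0 →R1  (J1: bond 2 brought effort, rest push out)
#1 →I1  (J1: bond 2 brought effort, rest push out)

#0 stroke at R1
#1 stroke at I1
#2 stroke at J1
#3 stroke at Sf1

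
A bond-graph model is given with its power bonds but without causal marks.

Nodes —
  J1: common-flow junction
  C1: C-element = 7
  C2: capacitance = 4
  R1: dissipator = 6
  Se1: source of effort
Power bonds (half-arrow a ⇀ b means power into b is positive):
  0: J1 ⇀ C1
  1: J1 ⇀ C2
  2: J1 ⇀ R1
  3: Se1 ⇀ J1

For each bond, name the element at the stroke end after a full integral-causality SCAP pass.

b0 →J1
b1 →J1
b2 →R1
b3 →J1

b3 |J1  (source Se1 imposes e)
b0 |J1  (C1 outputs effort q/C1)
b1 |J1  (C2: C, integral causality)
b2 |R1  (J1 needs exactly one f-in)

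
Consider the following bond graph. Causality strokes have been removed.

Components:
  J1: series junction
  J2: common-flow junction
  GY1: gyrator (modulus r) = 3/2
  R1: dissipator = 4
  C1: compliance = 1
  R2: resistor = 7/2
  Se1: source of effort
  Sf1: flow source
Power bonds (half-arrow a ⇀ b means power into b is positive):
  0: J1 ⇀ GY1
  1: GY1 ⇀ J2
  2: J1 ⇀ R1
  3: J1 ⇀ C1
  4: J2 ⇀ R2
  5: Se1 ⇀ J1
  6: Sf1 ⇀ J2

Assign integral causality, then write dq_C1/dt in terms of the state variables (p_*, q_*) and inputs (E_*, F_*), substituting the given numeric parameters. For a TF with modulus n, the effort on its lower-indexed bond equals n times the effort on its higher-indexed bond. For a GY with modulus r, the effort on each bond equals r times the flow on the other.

b5 stroke at J1  (Se1 (Se) sets effort on bond)
b6 stroke at Sf1  (Sf1 fixes flow; stroke at Sf1)
b1 stroke at J2  (J2 flow already set via bond 6)
b4 stroke at J2  (J2 flow already set via bond 6)
b0 stroke at J1  (through GY1, causality inverts; strokes same side of GY1)
b3 stroke at J1  (C1 outputs effort q/C1)
b2 stroke at R1  (only one flow-in slot at J1)

dq_C1/dt = E_Se1/4 - 3*F_Sf1/8 - q_C1/4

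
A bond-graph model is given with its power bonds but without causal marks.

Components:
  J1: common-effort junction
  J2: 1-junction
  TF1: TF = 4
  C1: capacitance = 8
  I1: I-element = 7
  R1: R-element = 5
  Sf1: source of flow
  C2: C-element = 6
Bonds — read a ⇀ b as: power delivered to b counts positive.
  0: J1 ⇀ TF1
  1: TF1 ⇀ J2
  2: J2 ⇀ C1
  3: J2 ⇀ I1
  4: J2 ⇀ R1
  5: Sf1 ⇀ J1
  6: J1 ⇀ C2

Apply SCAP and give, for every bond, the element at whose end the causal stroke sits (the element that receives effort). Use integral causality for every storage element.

β5 →Sf1  (Sf1 fixes flow; stroke at Sf1)
β2 →J2  (C1 outputs effort q/C1)
β3 →I1  (prefer integral on I1)
β1 →J2  (J2 flow already set via bond 3)
β4 →J2  (J2: bond 3 brought flow, rest push out)
β0 →TF1  (TF1 one-in-one-out from 1)
β6 →J1  (J1: last free bond brings effort in)

b0 stroke at TF1
b1 stroke at J2
b2 stroke at J2
b3 stroke at I1
b4 stroke at J2
b5 stroke at Sf1
b6 stroke at J1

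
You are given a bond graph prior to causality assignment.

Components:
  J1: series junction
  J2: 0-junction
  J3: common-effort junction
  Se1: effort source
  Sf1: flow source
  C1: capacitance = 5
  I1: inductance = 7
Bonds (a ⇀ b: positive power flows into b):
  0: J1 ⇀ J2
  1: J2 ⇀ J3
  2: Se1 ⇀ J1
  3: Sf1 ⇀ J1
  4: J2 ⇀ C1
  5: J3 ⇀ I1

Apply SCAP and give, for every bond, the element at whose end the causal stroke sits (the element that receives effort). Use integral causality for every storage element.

b2 stroke at J1  (Se1 (Se) sets effort on bond)
b3 stroke at Sf1  (Sf1 fixes flow; stroke at Sf1)
b0 stroke at J1  (J1 flow already set via bond 3)
b4 stroke at J2  (C1: C, integral causality)
b1 stroke at J3  (common-e at J2 fixed by 4)
b5 stroke at I1  (common-e at J3 fixed by 1)

β0 stroke at J1
β1 stroke at J3
β2 stroke at J1
β3 stroke at Sf1
β4 stroke at J2
β5 stroke at I1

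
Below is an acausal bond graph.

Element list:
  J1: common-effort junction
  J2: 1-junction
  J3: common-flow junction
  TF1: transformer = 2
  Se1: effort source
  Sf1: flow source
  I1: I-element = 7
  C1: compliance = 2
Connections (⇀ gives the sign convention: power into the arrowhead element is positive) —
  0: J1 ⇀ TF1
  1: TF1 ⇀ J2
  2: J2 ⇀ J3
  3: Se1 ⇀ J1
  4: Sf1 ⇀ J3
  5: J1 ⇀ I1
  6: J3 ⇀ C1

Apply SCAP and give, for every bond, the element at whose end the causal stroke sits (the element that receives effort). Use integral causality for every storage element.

#3 stroke at J1  (Se1 fixes effort; stroke away)
#4 stroke at Sf1  (Sf1: flow source, stroke at near end)
#0 stroke at TF1  (0-jn J1 has e-setter on 3)
#5 stroke at I1  (J1 effort already set via bond 3)
#2 stroke at J3  (common-f at J3 fixed by 4)
#6 stroke at J3  (J3 flow already set via bond 4)
#1 stroke at J2  (through TF1, causality passes straight; one stroke at TF1)

b0 stroke→TF1
b1 stroke→J2
b2 stroke→J3
b3 stroke→J1
b4 stroke→Sf1
b5 stroke→I1
b6 stroke→J3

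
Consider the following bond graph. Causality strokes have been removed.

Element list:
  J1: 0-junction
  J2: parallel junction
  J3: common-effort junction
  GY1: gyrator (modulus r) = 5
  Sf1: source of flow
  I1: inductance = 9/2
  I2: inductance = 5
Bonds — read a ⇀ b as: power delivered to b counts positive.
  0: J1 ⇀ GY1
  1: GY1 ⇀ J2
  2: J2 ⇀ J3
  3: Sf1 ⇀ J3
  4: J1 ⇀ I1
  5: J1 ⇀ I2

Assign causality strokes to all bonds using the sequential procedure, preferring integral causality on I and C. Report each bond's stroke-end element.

#0 stroke→J1
#1 stroke→J2
#2 stroke→J3
#3 stroke→Sf1
#4 stroke→I1
#5 stroke→I2

β3 →Sf1  (Sf1: flow source, stroke at near end)
β2 →J3  (only one effort-in slot at J3)
β1 →J2  (J2: last free bond brings effort in)
β0 →J1  (GY GY1: same side as bond 1)
β4 →I1  (common-e at J1 fixed by 0)
β5 →I2  (common-e at J1 fixed by 0)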